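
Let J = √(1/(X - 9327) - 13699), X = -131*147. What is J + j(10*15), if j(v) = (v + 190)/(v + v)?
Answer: 17/15 + I*√310908340298/4764 ≈ 1.1333 + 117.04*I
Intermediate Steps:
X = -19257
j(v) = (190 + v)/(2*v) (j(v) = (190 + v)/((2*v)) = (190 + v)*(1/(2*v)) = (190 + v)/(2*v))
J = I*√310908340298/4764 (J = √(1/(-19257 - 9327) - 13699) = √(1/(-28584) - 13699) = √(-1/28584 - 13699) = √(-391572217/28584) = I*√310908340298/4764 ≈ 117.04*I)
J + j(10*15) = I*√310908340298/4764 + (190 + 10*15)/(2*((10*15))) = I*√310908340298/4764 + (½)*(190 + 150)/150 = I*√310908340298/4764 + (½)*(1/150)*340 = I*√310908340298/4764 + 17/15 = 17/15 + I*√310908340298/4764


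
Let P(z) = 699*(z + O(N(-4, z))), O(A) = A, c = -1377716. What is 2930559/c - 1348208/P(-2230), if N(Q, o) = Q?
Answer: -1359406781233/1075697231628 ≈ -1.2637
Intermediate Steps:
P(z) = -2796 + 699*z (P(z) = 699*(z - 4) = 699*(-4 + z) = -2796 + 699*z)
2930559/c - 1348208/P(-2230) = 2930559/(-1377716) - 1348208/(-2796 + 699*(-2230)) = 2930559*(-1/1377716) - 1348208/(-2796 - 1558770) = -2930559/1377716 - 1348208/(-1561566) = -2930559/1377716 - 1348208*(-1/1561566) = -2930559/1377716 + 674104/780783 = -1359406781233/1075697231628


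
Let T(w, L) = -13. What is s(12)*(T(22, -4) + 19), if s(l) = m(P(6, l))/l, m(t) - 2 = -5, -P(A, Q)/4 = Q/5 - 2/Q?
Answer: -3/2 ≈ -1.5000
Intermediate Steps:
P(A, Q) = 8/Q - 4*Q/5 (P(A, Q) = -4*(Q/5 - 2/Q) = -4*(-2/Q + Q/5) = 8/Q - 4*Q/5)
m(t) = -3 (m(t) = 2 - 5 = -3)
s(l) = -3/l
s(12)*(T(22, -4) + 19) = (-3/12)*(-13 + 19) = -3*1/12*6 = -¼*6 = -3/2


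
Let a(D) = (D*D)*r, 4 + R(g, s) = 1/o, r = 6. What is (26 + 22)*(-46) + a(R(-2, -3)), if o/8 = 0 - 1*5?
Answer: -1688637/800 ≈ -2110.8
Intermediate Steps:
o = -40 (o = 8*(0 - 1*5) = 8*(0 - 5) = 8*(-5) = -40)
R(g, s) = -161/40 (R(g, s) = -4 + 1/(-40) = -4 - 1/40 = -161/40)
a(D) = 6*D² (a(D) = (D*D)*6 = D²*6 = 6*D²)
(26 + 22)*(-46) + a(R(-2, -3)) = (26 + 22)*(-46) + 6*(-161/40)² = 48*(-46) + 6*(25921/1600) = -2208 + 77763/800 = -1688637/800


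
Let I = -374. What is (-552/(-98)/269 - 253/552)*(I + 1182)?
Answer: -13975067/39543 ≈ -353.41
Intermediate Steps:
(-552/(-98)/269 - 253/552)*(I + 1182) = (-552/(-98)/269 - 253/552)*(-374 + 1182) = (-552*(-1/98)*(1/269) - 253*1/552)*808 = ((276/49)*(1/269) - 11/24)*808 = (276/13181 - 11/24)*808 = -138367/316344*808 = -13975067/39543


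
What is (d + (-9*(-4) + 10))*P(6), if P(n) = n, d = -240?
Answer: -1164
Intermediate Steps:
(d + (-9*(-4) + 10))*P(6) = (-240 + (-9*(-4) + 10))*6 = (-240 + (36 + 10))*6 = (-240 + 46)*6 = -194*6 = -1164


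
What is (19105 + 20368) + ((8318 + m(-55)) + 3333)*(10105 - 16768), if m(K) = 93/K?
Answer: -4266893041/55 ≈ -7.7580e+7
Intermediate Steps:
(19105 + 20368) + ((8318 + m(-55)) + 3333)*(10105 - 16768) = (19105 + 20368) + ((8318 + 93/(-55)) + 3333)*(10105 - 16768) = 39473 + ((8318 + 93*(-1/55)) + 3333)*(-6663) = 39473 + ((8318 - 93/55) + 3333)*(-6663) = 39473 + (457397/55 + 3333)*(-6663) = 39473 + (640712/55)*(-6663) = 39473 - 4269064056/55 = -4266893041/55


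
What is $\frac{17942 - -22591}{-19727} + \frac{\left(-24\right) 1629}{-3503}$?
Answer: $\frac{629259693}{69103681} \approx 9.106$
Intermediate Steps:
$\frac{17942 - -22591}{-19727} + \frac{\left(-24\right) 1629}{-3503} = \left(17942 + 22591\right) \left(- \frac{1}{19727}\right) - - \frac{39096}{3503} = 40533 \left(- \frac{1}{19727}\right) + \frac{39096}{3503} = - \frac{40533}{19727} + \frac{39096}{3503} = \frac{629259693}{69103681}$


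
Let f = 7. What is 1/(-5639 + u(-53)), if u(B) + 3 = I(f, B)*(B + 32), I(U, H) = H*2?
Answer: -1/3416 ≈ -0.00029274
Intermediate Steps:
I(U, H) = 2*H
u(B) = -3 + 2*B*(32 + B) (u(B) = -3 + (2*B)*(B + 32) = -3 + (2*B)*(32 + B) = -3 + 2*B*(32 + B))
1/(-5639 + u(-53)) = 1/(-5639 + (-3 + 2*(-53)**2 + 64*(-53))) = 1/(-5639 + (-3 + 2*2809 - 3392)) = 1/(-5639 + (-3 + 5618 - 3392)) = 1/(-5639 + 2223) = 1/(-3416) = -1/3416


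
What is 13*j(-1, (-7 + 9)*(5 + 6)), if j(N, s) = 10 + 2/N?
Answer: 104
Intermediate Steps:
13*j(-1, (-7 + 9)*(5 + 6)) = 13*(10 + 2/(-1)) = 13*(10 + 2*(-1)) = 13*(10 - 2) = 13*8 = 104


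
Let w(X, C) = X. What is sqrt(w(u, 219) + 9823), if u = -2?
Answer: sqrt(9821) ≈ 99.101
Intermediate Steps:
sqrt(w(u, 219) + 9823) = sqrt(-2 + 9823) = sqrt(9821)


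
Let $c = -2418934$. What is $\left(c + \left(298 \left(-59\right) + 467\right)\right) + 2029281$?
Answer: $-406768$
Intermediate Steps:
$\left(c + \left(298 \left(-59\right) + 467\right)\right) + 2029281 = \left(-2418934 + \left(298 \left(-59\right) + 467\right)\right) + 2029281 = \left(-2418934 + \left(-17582 + 467\right)\right) + 2029281 = \left(-2418934 - 17115\right) + 2029281 = -2436049 + 2029281 = -406768$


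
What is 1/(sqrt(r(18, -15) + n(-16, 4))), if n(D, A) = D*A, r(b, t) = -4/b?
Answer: -3*I*sqrt(2)/34 ≈ -0.12478*I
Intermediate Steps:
n(D, A) = A*D
1/(sqrt(r(18, -15) + n(-16, 4))) = 1/(sqrt(-4/18 + 4*(-16))) = 1/(sqrt(-4*1/18 - 64)) = 1/(sqrt(-2/9 - 64)) = 1/(sqrt(-578/9)) = 1/(17*I*sqrt(2)/3) = -3*I*sqrt(2)/34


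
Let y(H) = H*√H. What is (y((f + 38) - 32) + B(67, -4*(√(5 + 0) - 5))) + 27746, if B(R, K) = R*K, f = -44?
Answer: 29086 - 268*√5 - 38*I*√38 ≈ 28487.0 - 234.25*I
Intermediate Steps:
y(H) = H^(3/2)
B(R, K) = K*R
(y((f + 38) - 32) + B(67, -4*(√(5 + 0) - 5))) + 27746 = (((-44 + 38) - 32)^(3/2) - 4*(√(5 + 0) - 5)*67) + 27746 = ((-6 - 32)^(3/2) - 4*(√5 - 5)*67) + 27746 = ((-38)^(3/2) - 4*(-5 + √5)*67) + 27746 = (-38*I*√38 + (20 - 4*√5)*67) + 27746 = (-38*I*√38 + (1340 - 268*√5)) + 27746 = (1340 - 268*√5 - 38*I*√38) + 27746 = 29086 - 268*√5 - 38*I*√38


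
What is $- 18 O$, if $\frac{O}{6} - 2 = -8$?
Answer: $648$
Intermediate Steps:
$O = -36$ ($O = 12 + 6 \left(-8\right) = 12 - 48 = -36$)
$- 18 O = \left(-18\right) \left(-36\right) = 648$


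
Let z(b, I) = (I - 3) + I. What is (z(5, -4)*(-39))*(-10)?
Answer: -4290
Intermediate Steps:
z(b, I) = -3 + 2*I (z(b, I) = (-3 + I) + I = -3 + 2*I)
(z(5, -4)*(-39))*(-10) = ((-3 + 2*(-4))*(-39))*(-10) = ((-3 - 8)*(-39))*(-10) = -11*(-39)*(-10) = 429*(-10) = -4290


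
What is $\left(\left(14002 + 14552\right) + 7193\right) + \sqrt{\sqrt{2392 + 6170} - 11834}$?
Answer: $35747 + \sqrt{-11834 + \sqrt{8562}} \approx 35747.0 + 108.36 i$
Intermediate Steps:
$\left(\left(14002 + 14552\right) + 7193\right) + \sqrt{\sqrt{2392 + 6170} - 11834} = \left(28554 + 7193\right) + \sqrt{\sqrt{8562} - 11834} = 35747 + \sqrt{-11834 + \sqrt{8562}}$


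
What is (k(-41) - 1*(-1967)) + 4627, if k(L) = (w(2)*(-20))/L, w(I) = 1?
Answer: 270374/41 ≈ 6594.5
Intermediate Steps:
k(L) = -20/L (k(L) = (1*(-20))/L = -20/L)
(k(-41) - 1*(-1967)) + 4627 = (-20/(-41) - 1*(-1967)) + 4627 = (-20*(-1/41) + 1967) + 4627 = (20/41 + 1967) + 4627 = 80667/41 + 4627 = 270374/41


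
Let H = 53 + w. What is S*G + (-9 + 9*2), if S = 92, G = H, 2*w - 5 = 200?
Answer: 14315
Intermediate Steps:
w = 205/2 (w = 5/2 + (½)*200 = 5/2 + 100 = 205/2 ≈ 102.50)
H = 311/2 (H = 53 + 205/2 = 311/2 ≈ 155.50)
G = 311/2 ≈ 155.50
S*G + (-9 + 9*2) = 92*(311/2) + (-9 + 9*2) = 14306 + (-9 + 18) = 14306 + 9 = 14315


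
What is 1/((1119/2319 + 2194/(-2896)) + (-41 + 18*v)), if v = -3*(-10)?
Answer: 1119304/558224819 ≈ 0.0020051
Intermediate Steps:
v = 30
1/((1119/2319 + 2194/(-2896)) + (-41 + 18*v)) = 1/((1119/2319 + 2194/(-2896)) + (-41 + 18*30)) = 1/((1119*(1/2319) + 2194*(-1/2896)) + (-41 + 540)) = 1/((373/773 - 1097/1448) + 499) = 1/(-307877/1119304 + 499) = 1/(558224819/1119304) = 1119304/558224819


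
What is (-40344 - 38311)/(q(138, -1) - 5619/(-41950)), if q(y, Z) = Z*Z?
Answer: -3299577250/47569 ≈ -69364.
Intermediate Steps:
q(y, Z) = Z²
(-40344 - 38311)/(q(138, -1) - 5619/(-41950)) = (-40344 - 38311)/((-1)² - 5619/(-41950)) = -78655/(1 - 5619*(-1/41950)) = -78655/(1 + 5619/41950) = -78655/47569/41950 = -78655*41950/47569 = -3299577250/47569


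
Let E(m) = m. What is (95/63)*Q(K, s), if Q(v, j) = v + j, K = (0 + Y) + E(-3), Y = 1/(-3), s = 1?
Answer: -95/27 ≈ -3.5185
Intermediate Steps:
Y = -1/3 ≈ -0.33333
K = -10/3 (K = (0 - 1/3) - 3 = -1/3 - 3 = -10/3 ≈ -3.3333)
Q(v, j) = j + v
(95/63)*Q(K, s) = (95/63)*(1 - 10/3) = (95*(1/63))*(-7/3) = (95/63)*(-7/3) = -95/27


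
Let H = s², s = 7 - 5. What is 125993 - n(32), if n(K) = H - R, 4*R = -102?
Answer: 251927/2 ≈ 1.2596e+5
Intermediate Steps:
R = -51/2 (R = (¼)*(-102) = -51/2 ≈ -25.500)
s = 2
H = 4 (H = 2² = 4)
n(K) = 59/2 (n(K) = 4 - 1*(-51/2) = 4 + 51/2 = 59/2)
125993 - n(32) = 125993 - 1*59/2 = 125993 - 59/2 = 251927/2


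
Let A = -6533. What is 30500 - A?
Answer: 37033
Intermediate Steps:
30500 - A = 30500 - 1*(-6533) = 30500 + 6533 = 37033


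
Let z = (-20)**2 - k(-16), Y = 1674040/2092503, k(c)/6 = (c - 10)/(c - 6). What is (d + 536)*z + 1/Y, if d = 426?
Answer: 6960286264093/18414440 ≈ 3.7798e+5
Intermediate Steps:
k(c) = 6*(-10 + c)/(-6 + c) (k(c) = 6*((c - 10)/(c - 6)) = 6*((-10 + c)/(-6 + c)) = 6*(-10 + c)/(-6 + c))
Y = 1674040/2092503 (Y = 1674040*(1/2092503) = 1674040/2092503 ≈ 0.80002)
z = 4322/11 (z = (-20)**2 - 6*(-10 - 16)/(-6 - 16) = 400 - 6*(-26)/(-22) = 400 - 6*(-1)*(-26)/22 = 400 - 1*78/11 = 400 - 78/11 = 4322/11 ≈ 392.91)
(d + 536)*z + 1/Y = (426 + 536)*(4322/11) + 1/(1674040/2092503) = 962*(4322/11) + 2092503/1674040 = 4157764/11 + 2092503/1674040 = 6960286264093/18414440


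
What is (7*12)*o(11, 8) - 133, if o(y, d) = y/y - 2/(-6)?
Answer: -21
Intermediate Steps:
o(y, d) = 4/3 (o(y, d) = 1 - 2*(-1/6) = 1 + 1/3 = 4/3)
(7*12)*o(11, 8) - 133 = (7*12)*(4/3) - 133 = 84*(4/3) - 133 = 112 - 133 = -21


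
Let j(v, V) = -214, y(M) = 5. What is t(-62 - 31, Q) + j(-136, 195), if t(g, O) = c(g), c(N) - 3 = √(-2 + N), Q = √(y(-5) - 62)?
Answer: -211 + I*√95 ≈ -211.0 + 9.7468*I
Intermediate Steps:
Q = I*√57 (Q = √(5 - 62) = √(-57) = I*√57 ≈ 7.5498*I)
c(N) = 3 + √(-2 + N)
t(g, O) = 3 + √(-2 + g)
t(-62 - 31, Q) + j(-136, 195) = (3 + √(-2 + (-62 - 31))) - 214 = (3 + √(-2 - 93)) - 214 = (3 + √(-95)) - 214 = (3 + I*√95) - 214 = -211 + I*√95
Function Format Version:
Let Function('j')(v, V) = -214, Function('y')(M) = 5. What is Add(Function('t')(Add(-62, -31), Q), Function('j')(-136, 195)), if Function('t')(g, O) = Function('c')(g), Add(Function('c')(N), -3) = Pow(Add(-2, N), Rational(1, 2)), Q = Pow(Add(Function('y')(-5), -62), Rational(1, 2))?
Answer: Add(-211, Mul(I, Pow(95, Rational(1, 2)))) ≈ Add(-211.00, Mul(9.7468, I))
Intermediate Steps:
Q = Mul(I, Pow(57, Rational(1, 2))) (Q = Pow(Add(5, -62), Rational(1, 2)) = Pow(-57, Rational(1, 2)) = Mul(I, Pow(57, Rational(1, 2))) ≈ Mul(7.5498, I))
Function('c')(N) = Add(3, Pow(Add(-2, N), Rational(1, 2)))
Function('t')(g, O) = Add(3, Pow(Add(-2, g), Rational(1, 2)))
Add(Function('t')(Add(-62, -31), Q), Function('j')(-136, 195)) = Add(Add(3, Pow(Add(-2, Add(-62, -31)), Rational(1, 2))), -214) = Add(Add(3, Pow(Add(-2, -93), Rational(1, 2))), -214) = Add(Add(3, Pow(-95, Rational(1, 2))), -214) = Add(Add(3, Mul(I, Pow(95, Rational(1, 2)))), -214) = Add(-211, Mul(I, Pow(95, Rational(1, 2))))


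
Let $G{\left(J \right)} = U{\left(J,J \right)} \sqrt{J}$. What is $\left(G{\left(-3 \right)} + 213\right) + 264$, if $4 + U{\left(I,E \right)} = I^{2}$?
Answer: $477 + 5 i \sqrt{3} \approx 477.0 + 8.6602 i$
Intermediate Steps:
$U{\left(I,E \right)} = -4 + I^{2}$
$G{\left(J \right)} = \sqrt{J} \left(-4 + J^{2}\right)$ ($G{\left(J \right)} = \left(-4 + J^{2}\right) \sqrt{J} = \sqrt{J} \left(-4 + J^{2}\right)$)
$\left(G{\left(-3 \right)} + 213\right) + 264 = \left(\sqrt{-3} \left(-4 + \left(-3\right)^{2}\right) + 213\right) + 264 = \left(i \sqrt{3} \left(-4 + 9\right) + 213\right) + 264 = \left(i \sqrt{3} \cdot 5 + 213\right) + 264 = \left(5 i \sqrt{3} + 213\right) + 264 = \left(213 + 5 i \sqrt{3}\right) + 264 = 477 + 5 i \sqrt{3}$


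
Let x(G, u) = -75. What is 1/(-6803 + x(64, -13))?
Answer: -1/6878 ≈ -0.00014539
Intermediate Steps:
1/(-6803 + x(64, -13)) = 1/(-6803 - 75) = 1/(-6878) = -1/6878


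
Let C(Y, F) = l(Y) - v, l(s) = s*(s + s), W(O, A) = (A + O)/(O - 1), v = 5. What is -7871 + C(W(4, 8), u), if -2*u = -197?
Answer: -7844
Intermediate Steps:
W(O, A) = (A + O)/(-1 + O)
u = 197/2 (u = -1/2*(-197) = 197/2 ≈ 98.500)
l(s) = 2*s**2 (l(s) = s*(2*s) = 2*s**2)
C(Y, F) = -5 + 2*Y**2 (C(Y, F) = 2*Y**2 - 1*5 = 2*Y**2 - 5 = -5 + 2*Y**2)
-7871 + C(W(4, 8), u) = -7871 + (-5 + 2*((8 + 4)/(-1 + 4))**2) = -7871 + (-5 + 2*(12/3)**2) = -7871 + (-5 + 2*((1/3)*12)**2) = -7871 + (-5 + 2*4**2) = -7871 + (-5 + 2*16) = -7871 + (-5 + 32) = -7871 + 27 = -7844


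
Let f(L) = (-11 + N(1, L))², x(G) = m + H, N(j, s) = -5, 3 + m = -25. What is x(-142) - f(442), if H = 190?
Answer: -94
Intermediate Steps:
m = -28 (m = -3 - 25 = -28)
x(G) = 162 (x(G) = -28 + 190 = 162)
f(L) = 256 (f(L) = (-11 - 5)² = (-16)² = 256)
x(-142) - f(442) = 162 - 1*256 = 162 - 256 = -94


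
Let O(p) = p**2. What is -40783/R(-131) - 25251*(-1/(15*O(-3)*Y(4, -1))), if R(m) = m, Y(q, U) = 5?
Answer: 10278802/29475 ≈ 348.73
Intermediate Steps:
-40783/R(-131) - 25251*(-1/(15*O(-3)*Y(4, -1))) = -40783/(-131) - 25251/((5*(-3)**2)*(-15)) = -40783*(-1/131) - 25251/((5*9)*(-15)) = 40783/131 - 25251/(45*(-15)) = 40783/131 - 25251/(-675) = 40783/131 - 25251*(-1/675) = 40783/131 + 8417/225 = 10278802/29475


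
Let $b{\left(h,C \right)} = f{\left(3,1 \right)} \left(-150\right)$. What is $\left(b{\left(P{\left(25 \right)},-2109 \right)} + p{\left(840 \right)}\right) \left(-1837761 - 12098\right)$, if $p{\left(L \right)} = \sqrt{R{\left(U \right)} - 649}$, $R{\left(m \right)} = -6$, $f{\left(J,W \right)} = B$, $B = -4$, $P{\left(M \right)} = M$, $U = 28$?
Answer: $-1109915400 - 1849859 i \sqrt{655} \approx -1.1099 \cdot 10^{9} - 4.7343 \cdot 10^{7} i$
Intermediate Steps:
$f{\left(J,W \right)} = -4$
$p{\left(L \right)} = i \sqrt{655}$ ($p{\left(L \right)} = \sqrt{-6 - 649} = \sqrt{-655} = i \sqrt{655}$)
$b{\left(h,C \right)} = 600$ ($b{\left(h,C \right)} = \left(-4\right) \left(-150\right) = 600$)
$\left(b{\left(P{\left(25 \right)},-2109 \right)} + p{\left(840 \right)}\right) \left(-1837761 - 12098\right) = \left(600 + i \sqrt{655}\right) \left(-1837761 - 12098\right) = \left(600 + i \sqrt{655}\right) \left(-1849859\right) = -1109915400 - 1849859 i \sqrt{655}$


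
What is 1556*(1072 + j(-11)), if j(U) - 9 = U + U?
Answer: 1647804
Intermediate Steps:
j(U) = 9 + 2*U (j(U) = 9 + (U + U) = 9 + 2*U)
1556*(1072 + j(-11)) = 1556*(1072 + (9 + 2*(-11))) = 1556*(1072 + (9 - 22)) = 1556*(1072 - 13) = 1556*1059 = 1647804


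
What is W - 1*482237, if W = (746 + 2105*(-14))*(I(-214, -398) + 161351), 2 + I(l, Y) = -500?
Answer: -4620708913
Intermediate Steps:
I(l, Y) = -502 (I(l, Y) = -2 - 500 = -502)
W = -4620226676 (W = (746 + 2105*(-14))*(-502 + 161351) = (746 - 29470)*160849 = -28724*160849 = -4620226676)
W - 1*482237 = -4620226676 - 1*482237 = -4620226676 - 482237 = -4620708913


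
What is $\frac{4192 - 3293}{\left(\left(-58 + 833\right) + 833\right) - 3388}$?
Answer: $- \frac{899}{1780} \approx -0.50506$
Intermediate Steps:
$\frac{4192 - 3293}{\left(\left(-58 + 833\right) + 833\right) - 3388} = \frac{899}{\left(775 + 833\right) - 3388} = \frac{899}{1608 - 3388} = \frac{899}{-1780} = 899 \left(- \frac{1}{1780}\right) = - \frac{899}{1780}$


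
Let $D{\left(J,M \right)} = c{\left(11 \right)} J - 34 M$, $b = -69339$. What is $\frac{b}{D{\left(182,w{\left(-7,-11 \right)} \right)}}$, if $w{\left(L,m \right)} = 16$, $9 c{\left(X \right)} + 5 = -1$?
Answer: $\frac{208017}{1996} \approx 104.22$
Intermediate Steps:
$c{\left(X \right)} = - \frac{2}{3}$ ($c{\left(X \right)} = - \frac{5}{9} + \frac{1}{9} \left(-1\right) = - \frac{5}{9} - \frac{1}{9} = - \frac{2}{3}$)
$D{\left(J,M \right)} = - 34 M - \frac{2 J}{3}$ ($D{\left(J,M \right)} = - \frac{2 J}{3} - 34 M = - 34 M - \frac{2 J}{3}$)
$\frac{b}{D{\left(182,w{\left(-7,-11 \right)} \right)}} = - \frac{69339}{\left(-34\right) 16 - \frac{364}{3}} = - \frac{69339}{-544 - \frac{364}{3}} = - \frac{69339}{- \frac{1996}{3}} = \left(-69339\right) \left(- \frac{3}{1996}\right) = \frac{208017}{1996}$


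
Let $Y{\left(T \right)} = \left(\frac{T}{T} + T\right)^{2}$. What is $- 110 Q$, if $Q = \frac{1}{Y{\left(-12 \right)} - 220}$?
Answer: $\frac{10}{9} \approx 1.1111$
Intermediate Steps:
$Y{\left(T \right)} = \left(1 + T\right)^{2}$
$Q = - \frac{1}{99}$ ($Q = \frac{1}{\left(1 - 12\right)^{2} - 220} = \frac{1}{\left(-11\right)^{2} - 220} = \frac{1}{121 - 220} = \frac{1}{-99} = - \frac{1}{99} \approx -0.010101$)
$- 110 Q = \left(-110\right) \left(- \frac{1}{99}\right) = \frac{10}{9}$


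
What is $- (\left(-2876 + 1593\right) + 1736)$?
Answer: $-453$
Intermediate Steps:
$- (\left(-2876 + 1593\right) + 1736) = - (-1283 + 1736) = \left(-1\right) 453 = -453$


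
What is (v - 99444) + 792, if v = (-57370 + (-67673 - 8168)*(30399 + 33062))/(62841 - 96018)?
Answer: 513341889/11059 ≈ 46419.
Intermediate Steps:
v = 1604334357/11059 (v = (-57370 - 75841*63461)/(-33177) = (-57370 - 4812945701)*(-1/33177) = -4813003071*(-1/33177) = 1604334357/11059 ≈ 1.4507e+5)
(v - 99444) + 792 = (1604334357/11059 - 99444) + 792 = 504583161/11059 + 792 = 513341889/11059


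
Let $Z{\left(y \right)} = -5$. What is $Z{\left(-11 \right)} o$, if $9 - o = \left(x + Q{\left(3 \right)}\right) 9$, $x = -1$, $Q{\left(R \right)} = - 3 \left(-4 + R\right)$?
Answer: $45$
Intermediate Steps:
$Q{\left(R \right)} = 12 - 3 R$
$o = -9$ ($o = 9 - \left(-1 + \left(12 - 9\right)\right) 9 = 9 - \left(-1 + 3\right) 9 = 9 - 2 \cdot 9 = 9 - 18 = -9$)
$Z{\left(-11 \right)} o = \left(-5\right) \left(-9\right) = 45$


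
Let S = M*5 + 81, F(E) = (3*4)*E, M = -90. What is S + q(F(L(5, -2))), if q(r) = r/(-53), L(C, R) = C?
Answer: -19617/53 ≈ -370.13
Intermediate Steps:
F(E) = 12*E
q(r) = -r/53 (q(r) = r*(-1/53) = -r/53)
S = -369 (S = -90*5 + 81 = -450 + 81 = -369)
S + q(F(L(5, -2))) = -369 - 12*5/53 = -369 - 1/53*60 = -369 - 60/53 = -19617/53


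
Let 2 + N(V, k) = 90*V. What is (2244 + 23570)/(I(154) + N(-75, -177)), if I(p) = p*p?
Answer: 12907/8482 ≈ 1.5217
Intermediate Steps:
N(V, k) = -2 + 90*V
I(p) = p²
(2244 + 23570)/(I(154) + N(-75, -177)) = (2244 + 23570)/(154² + (-2 + 90*(-75))) = 25814/(23716 + (-2 - 6750)) = 25814/(23716 - 6752) = 25814/16964 = 25814*(1/16964) = 12907/8482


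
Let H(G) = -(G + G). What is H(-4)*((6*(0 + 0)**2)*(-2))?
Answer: 0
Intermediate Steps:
H(G) = -2*G
H(-4)*((6*(0 + 0)**2)*(-2)) = (-2*(-4))*((6*(0 + 0)**2)*(-2)) = 8*((6*0**2)*(-2)) = 8*((6*0)*(-2)) = 8*(0*(-2)) = 8*0 = 0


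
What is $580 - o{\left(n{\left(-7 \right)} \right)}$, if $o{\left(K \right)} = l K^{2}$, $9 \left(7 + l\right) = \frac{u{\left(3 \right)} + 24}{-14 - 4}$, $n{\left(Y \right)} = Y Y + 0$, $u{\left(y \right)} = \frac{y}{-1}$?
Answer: $\frac{955705}{54} \approx 17698.0$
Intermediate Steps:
$u{\left(y \right)} = - y$ ($u{\left(y \right)} = y \left(-1\right) = - y$)
$n{\left(Y \right)} = Y^{2}$ ($n{\left(Y \right)} = Y^{2} + 0 = Y^{2}$)
$l = - \frac{385}{54}$ ($l = -7 + \frac{\left(\left(-1\right) 3 + 24\right) \frac{1}{-14 - 4}}{9} = -7 + \frac{\left(-3 + 24\right) \frac{1}{-18}}{9} = -7 + \frac{21 \left(- \frac{1}{18}\right)}{9} = -7 + \frac{1}{9} \left(- \frac{7}{6}\right) = -7 - \frac{7}{54} = - \frac{385}{54} \approx -7.1296$)
$o{\left(K \right)} = - \frac{385 K^{2}}{54}$
$580 - o{\left(n{\left(-7 \right)} \right)} = 580 - - \frac{385 \left(\left(-7\right)^{2}\right)^{2}}{54} = 580 - - \frac{385 \cdot 49^{2}}{54} = 580 - \left(- \frac{385}{54}\right) 2401 = 580 - - \frac{924385}{54} = 580 + \frac{924385}{54} = \frac{955705}{54}$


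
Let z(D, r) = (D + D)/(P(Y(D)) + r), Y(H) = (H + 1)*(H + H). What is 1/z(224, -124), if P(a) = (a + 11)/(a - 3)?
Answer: -12398017/45157056 ≈ -0.27455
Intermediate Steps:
Y(H) = 2*H*(1 + H) (Y(H) = (1 + H)*(2*H) = 2*H*(1 + H))
P(a) = (11 + a)/(-3 + a)
z(D, r) = 2*D/(r + (11 + 2*D*(1 + D))/(-3 + 2*D*(1 + D))) (z(D, r) = (D + D)/((11 + 2*D*(1 + D))/(-3 + 2*D*(1 + D)) + r) = (2*D)/(r + (11 + 2*D*(1 + D))/(-3 + 2*D*(1 + D))) = 2*D/(r + (11 + 2*D*(1 + D))/(-3 + 2*D*(1 + D))))
1/z(224, -124) = 1/(2*224*(-3 + 2*224*(1 + 224))/(11 - 124*(-3 + 2*224*(1 + 224)) + 2*224*(1 + 224))) = 1/(2*224*(-3 + 2*224*225)/(11 - 124*(-3 + 2*224*225) + 2*224*225)) = 1/(2*224*(-3 + 100800)/(11 - 124*(-3 + 100800) + 100800)) = 1/(2*224*100797/(11 - 124*100797 + 100800)) = 1/(2*224*100797/(11 - 12498828 + 100800)) = 1/(2*224*100797/(-12398017)) = 1/(2*224*(-1/12398017)*100797) = 1/(-45157056/12398017) = -12398017/45157056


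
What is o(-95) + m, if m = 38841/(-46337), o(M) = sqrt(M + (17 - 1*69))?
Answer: -38841/46337 + 7*I*sqrt(3) ≈ -0.83823 + 12.124*I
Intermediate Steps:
o(M) = sqrt(-52 + M) (o(M) = sqrt(M + (17 - 69)) = sqrt(M - 52) = sqrt(-52 + M))
m = -38841/46337 (m = 38841*(-1/46337) = -38841/46337 ≈ -0.83823)
o(-95) + m = sqrt(-52 - 95) - 38841/46337 = sqrt(-147) - 38841/46337 = 7*I*sqrt(3) - 38841/46337 = -38841/46337 + 7*I*sqrt(3)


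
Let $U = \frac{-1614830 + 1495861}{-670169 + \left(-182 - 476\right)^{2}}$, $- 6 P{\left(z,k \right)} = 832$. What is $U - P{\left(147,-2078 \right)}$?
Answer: $\frac{99034187}{711615} \approx 139.17$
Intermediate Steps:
$P{\left(z,k \right)} = - \frac{416}{3}$ ($P{\left(z,k \right)} = \left(- \frac{1}{6}\right) 832 = - \frac{416}{3}$)
$U = \frac{118969}{237205}$ ($U = - \frac{118969}{-670169 + \left(-658\right)^{2}} = - \frac{118969}{-670169 + 432964} = - \frac{118969}{-237205} = \left(-118969\right) \left(- \frac{1}{237205}\right) = \frac{118969}{237205} \approx 0.50154$)
$U - P{\left(147,-2078 \right)} = \frac{118969}{237205} - - \frac{416}{3} = \frac{118969}{237205} + \frac{416}{3} = \frac{99034187}{711615}$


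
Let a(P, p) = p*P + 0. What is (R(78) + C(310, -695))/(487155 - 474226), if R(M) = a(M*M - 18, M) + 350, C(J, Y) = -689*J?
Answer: 259908/12929 ≈ 20.103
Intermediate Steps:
a(P, p) = P*p (a(P, p) = P*p + 0 = P*p)
R(M) = 350 + M*(-18 + M²) (R(M) = (M*M - 18)*M + 350 = (M² - 18)*M + 350 = (-18 + M²)*M + 350 = M*(-18 + M²) + 350 = 350 + M*(-18 + M²))
(R(78) + C(310, -695))/(487155 - 474226) = ((350 + 78*(-18 + 78²)) - 689*310)/(487155 - 474226) = ((350 + 78*(-18 + 6084)) - 213590)/12929 = ((350 + 78*6066) - 213590)*(1/12929) = ((350 + 473148) - 213590)*(1/12929) = (473498 - 213590)*(1/12929) = 259908*(1/12929) = 259908/12929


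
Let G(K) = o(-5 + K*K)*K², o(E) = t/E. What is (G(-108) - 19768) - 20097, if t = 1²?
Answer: -464774371/11659 ≈ -39864.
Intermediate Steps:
t = 1
o(E) = 1/E
G(K) = K²/(-5 + K²) (G(K) = K²/(-5 + K*K) = K²/(-5 + K²))
(G(-108) - 19768) - 20097 = ((-108)²/(-5 + (-108)²) - 19768) - 20097 = (11664/(-5 + 11664) - 19768) - 20097 = (11664/11659 - 19768) - 20097 = -230463448/11659 - 20097 = -464774371/11659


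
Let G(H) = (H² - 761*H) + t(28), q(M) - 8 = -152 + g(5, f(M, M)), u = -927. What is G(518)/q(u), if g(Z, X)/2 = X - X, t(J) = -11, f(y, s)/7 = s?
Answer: 125885/144 ≈ 874.20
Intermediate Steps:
f(y, s) = 7*s
g(Z, X) = 0 (g(Z, X) = 2*(X - X) = 2*0 = 0)
q(M) = -144 (q(M) = 8 + (-152 + 0) = 8 - 152 = -144)
G(H) = -11 + H² - 761*H (G(H) = (H² - 761*H) - 11 = -11 + H² - 761*H)
G(518)/q(u) = (-11 + 518² - 761*518)/(-144) = (-11 + 268324 - 394198)*(-1/144) = -125885*(-1/144) = 125885/144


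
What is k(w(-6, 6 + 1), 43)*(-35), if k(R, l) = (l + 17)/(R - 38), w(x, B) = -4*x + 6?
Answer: 525/2 ≈ 262.50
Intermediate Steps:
w(x, B) = 6 - 4*x
k(R, l) = (17 + l)/(-38 + R)
k(w(-6, 6 + 1), 43)*(-35) = ((17 + 43)/(-38 + (6 - 4*(-6))))*(-35) = (60/(-38 + (6 + 24)))*(-35) = (60/(-38 + 30))*(-35) = (60/(-8))*(-35) = -⅛*60*(-35) = -15/2*(-35) = 525/2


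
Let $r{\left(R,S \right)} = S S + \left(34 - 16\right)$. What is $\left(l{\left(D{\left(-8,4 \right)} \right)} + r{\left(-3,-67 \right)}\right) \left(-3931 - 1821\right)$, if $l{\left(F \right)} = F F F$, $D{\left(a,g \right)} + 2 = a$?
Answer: $-20172264$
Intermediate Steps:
$D{\left(a,g \right)} = -2 + a$
$r{\left(R,S \right)} = 18 + S^{2}$ ($r{\left(R,S \right)} = S^{2} + 18 = 18 + S^{2}$)
$l{\left(F \right)} = F^{3}$ ($l{\left(F \right)} = F^{2} F = F^{3}$)
$\left(l{\left(D{\left(-8,4 \right)} \right)} + r{\left(-3,-67 \right)}\right) \left(-3931 - 1821\right) = \left(\left(-2 - 8\right)^{3} + \left(18 + \left(-67\right)^{2}\right)\right) \left(-3931 - 1821\right) = \left(\left(-10\right)^{3} + \left(18 + 4489\right)\right) \left(-5752\right) = \left(-1000 + 4507\right) \left(-5752\right) = 3507 \left(-5752\right) = -20172264$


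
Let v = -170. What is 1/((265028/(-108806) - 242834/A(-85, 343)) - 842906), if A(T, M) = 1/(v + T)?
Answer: 54403/3322922268378 ≈ 1.6372e-8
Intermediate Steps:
A(T, M) = 1/(-170 + T)
1/((265028/(-108806) - 242834/A(-85, 343)) - 842906) = 1/((265028/(-108806) - 242834/(1/(-170 - 85))) - 842906) = 1/((265028*(-1/108806) - 242834/(1/(-255))) - 842906) = 1/((-132514/54403 - 242834/(-1/255)) - 842906) = 1/((-132514/54403 - 242834*(-255)) - 842906) = 1/((-132514/54403 + 61922670) - 842906) = 1/(3368778883496/54403 - 842906) = 1/(3322922268378/54403) = 54403/3322922268378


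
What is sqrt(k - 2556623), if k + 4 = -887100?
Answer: I*sqrt(3443727) ≈ 1855.7*I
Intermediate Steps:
k = -887104 (k = -4 - 887100 = -887104)
sqrt(k - 2556623) = sqrt(-887104 - 2556623) = sqrt(-3443727) = I*sqrt(3443727)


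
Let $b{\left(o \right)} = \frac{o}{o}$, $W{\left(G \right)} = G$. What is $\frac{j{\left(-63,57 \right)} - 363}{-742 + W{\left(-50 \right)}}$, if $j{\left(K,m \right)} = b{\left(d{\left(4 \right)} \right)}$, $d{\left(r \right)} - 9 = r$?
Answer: $\frac{181}{396} \approx 0.45707$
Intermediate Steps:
$d{\left(r \right)} = 9 + r$
$b{\left(o \right)} = 1$
$j{\left(K,m \right)} = 1$
$\frac{j{\left(-63,57 \right)} - 363}{-742 + W{\left(-50 \right)}} = \frac{1 - 363}{-742 - 50} = - \frac{362}{-792} = \left(-362\right) \left(- \frac{1}{792}\right) = \frac{181}{396}$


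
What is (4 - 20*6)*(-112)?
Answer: 12992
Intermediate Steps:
(4 - 20*6)*(-112) = (4 - 120)*(-112) = -116*(-112) = 12992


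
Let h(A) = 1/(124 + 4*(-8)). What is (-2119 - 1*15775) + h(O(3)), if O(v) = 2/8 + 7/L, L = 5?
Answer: -1646247/92 ≈ -17894.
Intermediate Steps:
O(v) = 33/20 (O(v) = 2/8 + 7/5 = 2*(⅛) + 7*(⅕) = ¼ + 7/5 = 33/20)
h(A) = 1/92 (h(A) = 1/(124 - 32) = 1/92)
(-2119 - 1*15775) + h(O(3)) = (-2119 - 1*15775) + 1/92 = (-2119 - 15775) + 1/92 = -17894 + 1/92 = -1646247/92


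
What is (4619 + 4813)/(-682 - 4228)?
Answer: -4716/2455 ≈ -1.9210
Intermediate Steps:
(4619 + 4813)/(-682 - 4228) = 9432/(-4910) = 9432*(-1/4910) = -4716/2455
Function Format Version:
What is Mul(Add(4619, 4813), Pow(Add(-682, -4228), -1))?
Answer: Rational(-4716, 2455) ≈ -1.9210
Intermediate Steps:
Mul(Add(4619, 4813), Pow(Add(-682, -4228), -1)) = Mul(9432, Pow(-4910, -1)) = Mul(9432, Rational(-1, 4910)) = Rational(-4716, 2455)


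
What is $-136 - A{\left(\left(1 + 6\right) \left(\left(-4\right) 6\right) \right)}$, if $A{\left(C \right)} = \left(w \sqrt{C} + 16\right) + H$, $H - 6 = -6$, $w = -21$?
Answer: $-152 + 42 i \sqrt{42} \approx -152.0 + 272.19 i$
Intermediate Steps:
$H = 0$ ($H = 6 - 6 = 0$)
$A{\left(C \right)} = 16 - 21 \sqrt{C}$ ($A{\left(C \right)} = \left(- 21 \sqrt{C} + 16\right) + 0 = \left(16 - 21 \sqrt{C}\right) + 0 = 16 - 21 \sqrt{C}$)
$-136 - A{\left(\left(1 + 6\right) \left(\left(-4\right) 6\right) \right)} = -136 - \left(16 - 21 \sqrt{\left(1 + 6\right) \left(\left(-4\right) 6\right)}\right) = -136 - \left(16 - 21 \sqrt{7 \left(-24\right)}\right) = -136 - \left(16 - 21 \sqrt{-168}\right) = -136 - \left(16 - 21 \cdot 2 i \sqrt{42}\right) = -136 - \left(16 - 42 i \sqrt{42}\right) = -152 + 42 i \sqrt{42}$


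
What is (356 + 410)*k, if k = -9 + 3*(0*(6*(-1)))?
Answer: -6894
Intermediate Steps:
k = -9 (k = -9 + 3*(0*(-6)) = -9 + 3*0 = -9 + 0 = -9)
(356 + 410)*k = (356 + 410)*(-9) = 766*(-9) = -6894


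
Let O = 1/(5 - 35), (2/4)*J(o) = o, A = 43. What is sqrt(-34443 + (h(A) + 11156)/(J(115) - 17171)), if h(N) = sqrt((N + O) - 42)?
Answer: sqrt(-988524323187900 - 56470*sqrt(870))/169410 ≈ 185.59*I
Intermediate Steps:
J(o) = 2*o
O = -1/30 (O = 1/(-30) = -1/30 ≈ -0.033333)
h(N) = sqrt(-1261/30 + N) (h(N) = sqrt((N - 1/30) - 42) = sqrt((-1/30 + N) - 42) = sqrt(-1261/30 + N))
sqrt(-34443 + (h(A) + 11156)/(J(115) - 17171)) = sqrt(-34443 + (sqrt(-37830 + 900*43)/30 + 11156)/(2*115 - 17171)) = sqrt(-34443 + (sqrt(-37830 + 38700)/30 + 11156)/(230 - 17171)) = sqrt(-34443 + (sqrt(870)/30 + 11156)/(-16941)) = sqrt(-34443 + (11156 + sqrt(870)/30)*(-1/16941)) = sqrt(-34443 + (-11156/16941 - sqrt(870)/508230)) = sqrt(-583510019/16941 - sqrt(870)/508230)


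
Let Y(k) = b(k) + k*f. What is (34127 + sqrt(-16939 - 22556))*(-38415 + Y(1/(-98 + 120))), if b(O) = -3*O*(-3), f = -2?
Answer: -28841512621/22 - 845123*I*sqrt(39495)/22 ≈ -1.311e+9 - 7.6343e+6*I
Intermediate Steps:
b(O) = 9*O
Y(k) = 7*k (Y(k) = 9*k + k*(-2) = 9*k - 2*k = 7*k)
(34127 + sqrt(-16939 - 22556))*(-38415 + Y(1/(-98 + 120))) = (34127 + sqrt(-16939 - 22556))*(-38415 + 7/(-98 + 120)) = (34127 + sqrt(-39495))*(-38415 + 7/22) = (34127 + I*sqrt(39495))*(-38415 + 7*(1/22)) = (34127 + I*sqrt(39495))*(-38415 + 7/22) = (34127 + I*sqrt(39495))*(-845123/22) = -28841512621/22 - 845123*I*sqrt(39495)/22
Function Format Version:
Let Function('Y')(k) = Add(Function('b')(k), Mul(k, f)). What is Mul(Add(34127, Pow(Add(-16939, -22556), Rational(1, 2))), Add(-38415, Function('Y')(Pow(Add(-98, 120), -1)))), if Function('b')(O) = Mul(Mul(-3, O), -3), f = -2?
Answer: Add(Rational(-28841512621, 22), Mul(Rational(-845123, 22), I, Pow(39495, Rational(1, 2)))) ≈ Add(-1.3110e+9, Mul(-7.6343e+6, I))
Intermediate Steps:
Function('b')(O) = Mul(9, O)
Function('Y')(k) = Mul(7, k) (Function('Y')(k) = Add(Mul(9, k), Mul(k, -2)) = Add(Mul(9, k), Mul(-2, k)) = Mul(7, k))
Mul(Add(34127, Pow(Add(-16939, -22556), Rational(1, 2))), Add(-38415, Function('Y')(Pow(Add(-98, 120), -1)))) = Mul(Add(34127, Pow(Add(-16939, -22556), Rational(1, 2))), Add(-38415, Mul(7, Pow(Add(-98, 120), -1)))) = Mul(Add(34127, Pow(-39495, Rational(1, 2))), Add(-38415, Mul(7, Pow(22, -1)))) = Mul(Add(34127, Mul(I, Pow(39495, Rational(1, 2)))), Add(-38415, Mul(7, Rational(1, 22)))) = Mul(Add(34127, Mul(I, Pow(39495, Rational(1, 2)))), Add(-38415, Rational(7, 22))) = Mul(Add(34127, Mul(I, Pow(39495, Rational(1, 2)))), Rational(-845123, 22)) = Add(Rational(-28841512621, 22), Mul(Rational(-845123, 22), I, Pow(39495, Rational(1, 2))))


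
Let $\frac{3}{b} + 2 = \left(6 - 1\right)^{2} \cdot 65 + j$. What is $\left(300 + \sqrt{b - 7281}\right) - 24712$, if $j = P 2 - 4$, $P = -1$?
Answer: $-24412 + \frac{i \sqrt{43169038}}{77} \approx -24412.0 + 85.329 i$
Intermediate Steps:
$j = -6$ ($j = \left(-1\right) 2 - 4 = -2 - 4 = -6$)
$b = \frac{1}{539}$ ($b = \frac{3}{-2 - \left(6 - \left(6 - 1\right)^{2} \cdot 65\right)} = \frac{3}{-2 - \left(6 - 5^{2} \cdot 65\right)} = \frac{3}{-2 + \left(25 \cdot 65 - 6\right)} = \frac{3}{-2 + \left(1625 - 6\right)} = \frac{3}{-2 + 1619} = \frac{3}{1617} = 3 \cdot \frac{1}{1617} = \frac{1}{539} \approx 0.0018553$)
$\left(300 + \sqrt{b - 7281}\right) - 24712 = \left(300 + \sqrt{\frac{1}{539} - 7281}\right) - 24712 = \left(300 + \sqrt{- \frac{3924458}{539}}\right) - 24712 = \left(300 + \frac{i \sqrt{43169038}}{77}\right) - 24712 = -24412 + \frac{i \sqrt{43169038}}{77}$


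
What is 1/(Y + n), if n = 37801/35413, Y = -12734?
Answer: -35413/450911341 ≈ -7.8536e-5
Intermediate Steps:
n = 37801/35413 (n = 37801*(1/35413) = 37801/35413 ≈ 1.0674)
1/(Y + n) = 1/(-12734 + 37801/35413) = 1/(-450911341/35413) = -35413/450911341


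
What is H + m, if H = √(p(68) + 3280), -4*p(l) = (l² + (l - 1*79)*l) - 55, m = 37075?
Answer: 37075 + √9299/2 ≈ 37123.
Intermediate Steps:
p(l) = 55/4 - l²/4 - l*(-79 + l)/4 (p(l) = -((l² + (l - 1*79)*l) - 55)/4 = -((l² + (l - 79)*l) - 55)/4 = -((l² + (-79 + l)*l) - 55)/4 = -((l² + l*(-79 + l)) - 55)/4 = -(-55 + l² + l*(-79 + l))/4 = 55/4 - l²/4 - l*(-79 + l)/4)
H = √9299/2 (H = √((55/4 - ½*68² + (79/4)*68) + 3280) = √((55/4 - ½*4624 + 1343) + 3280) = √((55/4 - 2312 + 1343) + 3280) = √(-3821/4 + 3280) = √(9299/4) = √9299/2 ≈ 48.216)
H + m = √9299/2 + 37075 = 37075 + √9299/2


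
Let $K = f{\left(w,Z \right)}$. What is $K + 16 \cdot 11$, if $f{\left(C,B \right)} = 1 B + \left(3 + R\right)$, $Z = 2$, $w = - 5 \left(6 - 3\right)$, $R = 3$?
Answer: $184$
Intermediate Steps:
$w = -15$ ($w = \left(-5\right) 3 = -15$)
$f{\left(C,B \right)} = 6 + B$ ($f{\left(C,B \right)} = 1 B + \left(3 + 3\right) = B + 6 = 6 + B$)
$K = 8$ ($K = 6 + 2 = 8$)
$K + 16 \cdot 11 = 8 + 16 \cdot 11 = 8 + 176 = 184$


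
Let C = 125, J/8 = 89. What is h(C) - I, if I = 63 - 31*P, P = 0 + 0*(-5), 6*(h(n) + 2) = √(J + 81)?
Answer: -65 + √793/6 ≈ -60.307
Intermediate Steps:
J = 712 (J = 8*89 = 712)
h(n) = -2 + √793/6 (h(n) = -2 + √(712 + 81)/6 = -2 + √793/6)
P = 0 (P = 0 + 0 = 0)
I = 63 (I = 63 - 31*0 = 63 + 0 = 63)
h(C) - I = (-2 + √793/6) - 1*63 = (-2 + √793/6) - 63 = -65 + √793/6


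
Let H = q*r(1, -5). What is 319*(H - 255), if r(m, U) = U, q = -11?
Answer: -63800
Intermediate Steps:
H = 55 (H = -11*(-5) = 55)
319*(H - 255) = 319*(55 - 255) = 319*(-200) = -63800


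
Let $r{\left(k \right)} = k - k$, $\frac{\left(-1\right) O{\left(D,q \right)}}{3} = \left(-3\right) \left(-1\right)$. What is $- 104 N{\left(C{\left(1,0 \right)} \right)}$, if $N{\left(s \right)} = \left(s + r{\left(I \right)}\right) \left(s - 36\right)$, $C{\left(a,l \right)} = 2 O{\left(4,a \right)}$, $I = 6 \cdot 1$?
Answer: $-101088$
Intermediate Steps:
$O{\left(D,q \right)} = -9$ ($O{\left(D,q \right)} = - 3 \left(\left(-3\right) \left(-1\right)\right) = \left(-3\right) 3 = -9$)
$I = 6$
$C{\left(a,l \right)} = -18$ ($C{\left(a,l \right)} = 2 \left(-9\right) = -18$)
$r{\left(k \right)} = 0$
$N{\left(s \right)} = s \left(-36 + s\right)$ ($N{\left(s \right)} = \left(s + 0\right) \left(s - 36\right) = s \left(-36 + s\right)$)
$- 104 N{\left(C{\left(1,0 \right)} \right)} = - 104 \left(- 18 \left(-36 - 18\right)\right) = - 104 \left(\left(-18\right) \left(-54\right)\right) = \left(-104\right) 972 = -101088$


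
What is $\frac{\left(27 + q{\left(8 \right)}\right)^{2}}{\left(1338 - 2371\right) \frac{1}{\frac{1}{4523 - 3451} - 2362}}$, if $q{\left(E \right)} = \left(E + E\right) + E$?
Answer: $\frac{6585895863}{1107376} \approx 5947.3$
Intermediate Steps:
$q{\left(E \right)} = 3 E$ ($q{\left(E \right)} = 2 E + E = 3 E$)
$\frac{\left(27 + q{\left(8 \right)}\right)^{2}}{\left(1338 - 2371\right) \frac{1}{\frac{1}{4523 - 3451} - 2362}} = \frac{\left(27 + 3 \cdot 8\right)^{2}}{\left(1338 - 2371\right) \frac{1}{\frac{1}{4523 - 3451} - 2362}} = \frac{\left(27 + 24\right)^{2}}{\left(-1033\right) \frac{1}{\frac{1}{1072} - 2362}} = \frac{51^{2}}{\left(-1033\right) \frac{1}{\frac{1}{1072} - 2362}} = \frac{2601}{\left(-1033\right) \frac{1}{- \frac{2532063}{1072}}} = \frac{2601}{\left(-1033\right) \left(- \frac{1072}{2532063}\right)} = \frac{2601}{\frac{1107376}{2532063}} = 2601 \cdot \frac{2532063}{1107376} = \frac{6585895863}{1107376}$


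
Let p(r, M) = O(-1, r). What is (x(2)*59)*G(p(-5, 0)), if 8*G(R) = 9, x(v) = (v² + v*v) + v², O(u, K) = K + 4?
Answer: 1593/2 ≈ 796.50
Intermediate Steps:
O(u, K) = 4 + K
p(r, M) = 4 + r
x(v) = 3*v² (x(v) = (v² + v²) + v² = 2*v² + v² = 3*v²)
G(R) = 9/8 (G(R) = (⅛)*9 = 9/8)
(x(2)*59)*G(p(-5, 0)) = ((3*2²)*59)*(9/8) = ((3*4)*59)*(9/8) = (12*59)*(9/8) = 708*(9/8) = 1593/2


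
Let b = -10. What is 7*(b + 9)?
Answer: -7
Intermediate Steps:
7*(b + 9) = 7*(-10 + 9) = 7*(-1) = -7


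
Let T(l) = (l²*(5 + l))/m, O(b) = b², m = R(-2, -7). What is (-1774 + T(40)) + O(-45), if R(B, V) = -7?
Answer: -70243/7 ≈ -10035.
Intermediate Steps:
m = -7
T(l) = -l²*(5 + l)/7 (T(l) = (l²*(5 + l))/(-7) = (l²*(5 + l))*(-⅐) = -l²*(5 + l)/7)
(-1774 + T(40)) + O(-45) = (-1774 + (⅐)*40²*(-5 - 1*40)) + (-45)² = (-1774 + (⅐)*1600*(-5 - 40)) + 2025 = (-1774 + (⅐)*1600*(-45)) + 2025 = (-1774 - 72000/7) + 2025 = -84418/7 + 2025 = -70243/7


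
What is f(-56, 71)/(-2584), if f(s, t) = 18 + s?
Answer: 1/68 ≈ 0.014706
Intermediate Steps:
f(-56, 71)/(-2584) = (18 - 56)/(-2584) = -38*(-1/2584) = 1/68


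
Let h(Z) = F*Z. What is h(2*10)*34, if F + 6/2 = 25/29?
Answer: -42160/29 ≈ -1453.8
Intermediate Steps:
F = -62/29 (F = -3 + 25/29 = -62/29 ≈ -2.1379)
h(Z) = -62*Z/29
h(2*10)*34 = -124*10/29*34 = -62/29*20*34 = -1240/29*34 = -42160/29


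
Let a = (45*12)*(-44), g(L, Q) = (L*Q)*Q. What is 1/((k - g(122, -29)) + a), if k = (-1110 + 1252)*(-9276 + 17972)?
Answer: 1/1108470 ≈ 9.0214e-7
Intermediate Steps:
g(L, Q) = L*Q²
k = 1234832 (k = 142*8696 = 1234832)
a = -23760 (a = 540*(-44) = -23760)
1/((k - g(122, -29)) + a) = 1/((1234832 - 122*(-29)²) - 23760) = 1/((1234832 - 122*841) - 23760) = 1/((1234832 - 1*102602) - 23760) = 1/((1234832 - 102602) - 23760) = 1/(1132230 - 23760) = 1/1108470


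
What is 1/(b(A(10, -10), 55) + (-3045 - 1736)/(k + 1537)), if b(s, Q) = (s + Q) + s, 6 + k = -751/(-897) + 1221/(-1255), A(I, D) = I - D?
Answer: 1723347553/158335878500 ≈ 0.010884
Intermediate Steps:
k = -6907142/1125735 (k = -6 + (-751/(-897) + 1221/(-1255)) = -6 + (-751*(-1/897) + 1221*(-1/1255)) = -6 + (751/897 - 1221/1255) = -6 - 152732/1125735 = -6907142/1125735 ≈ -6.1357)
b(s, Q) = Q + 2*s (b(s, Q) = (Q + s) + s = Q + 2*s)
1/(b(A(10, -10), 55) + (-3045 - 1736)/(k + 1537)) = 1/((55 + 2*(10 - 1*(-10))) + (-3045 - 1736)/(-6907142/1125735 + 1537)) = 1/((55 + 2*(10 + 10)) - 4781/1723347553/1125735) = 1/((55 + 2*20) - 4781*1125735/1723347553) = 1/((55 + 40) - 5382139035/1723347553) = 1/(95 - 5382139035/1723347553) = 1/(158335878500/1723347553) = 1723347553/158335878500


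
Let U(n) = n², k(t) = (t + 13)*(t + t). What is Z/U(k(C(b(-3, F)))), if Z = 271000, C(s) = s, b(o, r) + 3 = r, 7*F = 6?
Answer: 3253355/25992 ≈ 125.17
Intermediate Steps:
F = 6/7 (F = (⅐)*6 = 6/7 ≈ 0.85714)
b(o, r) = -3 + r
k(t) = 2*t*(13 + t) (k(t) = (13 + t)*(2*t) = 2*t*(13 + t))
Z/U(k(C(b(-3, F)))) = 271000/((2*(-3 + 6/7)*(13 + (-3 + 6/7)))²) = 271000/((2*(-15/7)*(13 - 15/7))²) = 271000/((2*(-15/7)*(76/7))²) = 271000/((-2280/49)²) = 271000/(5198400/2401) = 271000*(2401/5198400) = 3253355/25992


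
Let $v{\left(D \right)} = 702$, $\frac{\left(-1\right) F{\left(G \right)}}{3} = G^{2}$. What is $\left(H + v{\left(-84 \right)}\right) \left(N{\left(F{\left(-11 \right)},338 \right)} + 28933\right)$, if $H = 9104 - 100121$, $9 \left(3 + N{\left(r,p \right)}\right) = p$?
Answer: $-2616204780$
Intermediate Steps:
$F{\left(G \right)} = - 3 G^{2}$
$N{\left(r,p \right)} = -3 + \frac{p}{9}$
$H = -91017$
$\left(H + v{\left(-84 \right)}\right) \left(N{\left(F{\left(-11 \right)},338 \right)} + 28933\right) = \left(-91017 + 702\right) \left(\left(-3 + \frac{1}{9} \cdot 338\right) + 28933\right) = - 90315 \left(\left(-3 + \frac{338}{9}\right) + 28933\right) = - 90315 \left(\frac{311}{9} + 28933\right) = \left(-90315\right) \frac{260708}{9} = -2616204780$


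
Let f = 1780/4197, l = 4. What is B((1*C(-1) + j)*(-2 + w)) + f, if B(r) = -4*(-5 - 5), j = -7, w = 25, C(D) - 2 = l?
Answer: 169660/4197 ≈ 40.424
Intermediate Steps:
C(D) = 6 (C(D) = 2 + 4 = 6)
f = 1780/4197 (f = 1780*(1/4197) = 1780/4197 ≈ 0.42411)
B(r) = 40 (B(r) = -4*(-10) = 40)
B((1*C(-1) + j)*(-2 + w)) + f = 40 + 1780/4197 = 169660/4197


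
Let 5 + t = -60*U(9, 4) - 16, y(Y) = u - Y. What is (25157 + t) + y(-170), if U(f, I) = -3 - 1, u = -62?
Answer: 25484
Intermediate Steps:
y(Y) = -62 - Y
U(f, I) = -4
t = 219 (t = -5 + (-60*(-4) - 16) = -5 + (240 - 16) = -5 + 224 = 219)
(25157 + t) + y(-170) = (25157 + 219) + (-62 - 1*(-170)) = 25376 + (-62 + 170) = 25376 + 108 = 25484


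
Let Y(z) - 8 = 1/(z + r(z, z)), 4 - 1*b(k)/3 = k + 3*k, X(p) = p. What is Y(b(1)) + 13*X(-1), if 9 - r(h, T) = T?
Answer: -44/9 ≈ -4.8889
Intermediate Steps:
r(h, T) = 9 - T
b(k) = 12 - 12*k (b(k) = 12 - 3*(k + 3*k) = 12 - 12*k)
Y(z) = 73/9 (Y(z) = 8 + 1/(z + (9 - z)) = 8 + 1/9 = 8 + ⅑ = 73/9)
Y(b(1)) + 13*X(-1) = 73/9 + 13*(-1) = 73/9 - 13 = -44/9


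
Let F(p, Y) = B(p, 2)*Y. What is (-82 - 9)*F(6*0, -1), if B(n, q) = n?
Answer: 0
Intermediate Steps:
F(p, Y) = Y*p (F(p, Y) = p*Y = Y*p)
(-82 - 9)*F(6*0, -1) = (-82 - 9)*(-6*0) = -(-91)*0 = -91*0 = 0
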